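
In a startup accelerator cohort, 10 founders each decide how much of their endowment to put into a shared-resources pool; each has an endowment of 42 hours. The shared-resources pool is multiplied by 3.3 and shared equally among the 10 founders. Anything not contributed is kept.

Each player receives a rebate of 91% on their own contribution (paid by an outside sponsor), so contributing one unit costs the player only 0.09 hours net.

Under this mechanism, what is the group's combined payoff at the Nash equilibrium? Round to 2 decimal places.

1768.20 hours

With the mechanism, a contributed unit returns (3.3/10) / 0.09 = 3.6667 per unit of net cost to the contributor — now above 1 — so contributing fully is weakly dominant for every player.
So the Nash equilibrium is full contribution by all 10; the group earns 10 × (42 × 0.91 + 3.3 × 42) = 1768.20.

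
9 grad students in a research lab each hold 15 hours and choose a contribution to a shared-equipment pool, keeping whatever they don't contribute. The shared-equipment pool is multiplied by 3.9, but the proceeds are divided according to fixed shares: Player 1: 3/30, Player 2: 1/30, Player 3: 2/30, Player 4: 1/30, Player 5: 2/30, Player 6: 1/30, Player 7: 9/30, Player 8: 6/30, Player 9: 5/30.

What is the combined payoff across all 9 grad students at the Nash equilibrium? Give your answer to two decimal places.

178.50 hours

For player j, contributing a unit is worthwhile iff 3.9 × (j's share) ≥ 1, i.e. iff j's share is at least 0.2564.
The only share above 0.2564 is Player 7's 9/30, contributing 15; the remaining 8 contribute 0. Total contributed: 15.
The shared-equipment pool pays out 3.9 × 15 = 58.50 in total (split across the unequal shares, but the aggregate is all that matters for the group sum).
The 8 free-riders keep 15 each, adding 120. Group total = 120 + 58.50 = 178.50.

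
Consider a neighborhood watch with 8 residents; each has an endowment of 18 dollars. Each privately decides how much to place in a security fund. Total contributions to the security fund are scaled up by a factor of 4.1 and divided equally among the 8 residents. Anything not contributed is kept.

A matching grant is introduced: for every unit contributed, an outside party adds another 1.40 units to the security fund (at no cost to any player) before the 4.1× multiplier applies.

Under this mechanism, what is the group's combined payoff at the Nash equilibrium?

1416.96 dollars

Under the mechanism each unit contributed yields 4.1 × 2.40 / 8 = 1.2300 back to its contributor per unit of net cost, which exceeds 1, making full contribution the dominant choice for everyone.
At the Nash equilibrium everyone contributes 18. Group total payoff = 4.1 × 2.40 × 144 = 1416.96.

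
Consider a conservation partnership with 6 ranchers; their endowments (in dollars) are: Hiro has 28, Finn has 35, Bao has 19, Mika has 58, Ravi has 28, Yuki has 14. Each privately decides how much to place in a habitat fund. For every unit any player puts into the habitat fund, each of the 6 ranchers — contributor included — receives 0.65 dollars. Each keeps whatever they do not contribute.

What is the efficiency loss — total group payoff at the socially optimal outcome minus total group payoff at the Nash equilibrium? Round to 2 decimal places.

527.80 dollars

The private return per contributed unit is 0.65 < 1 for everyone, so the Nash equilibrium is zero contribution and the group total is Σ E_j = 28 + 35 + 19 + 58 + 28 + 14 = 182.
Each contributed unit returns 3.900 to the group, so the social optimum is full contribution by everyone: group total = 3.900 × 182 = 709.80.
Efficiency loss = (3.900 − 1) × 182 = 527.80.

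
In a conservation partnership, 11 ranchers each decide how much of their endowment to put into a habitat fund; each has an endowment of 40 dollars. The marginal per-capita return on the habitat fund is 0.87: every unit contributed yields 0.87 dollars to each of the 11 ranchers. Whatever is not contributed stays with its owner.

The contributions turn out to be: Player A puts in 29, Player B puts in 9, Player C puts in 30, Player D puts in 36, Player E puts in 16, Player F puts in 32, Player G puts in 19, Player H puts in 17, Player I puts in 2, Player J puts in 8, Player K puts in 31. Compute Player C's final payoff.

Total contributed: 29 + 9 + 30 + 36 + 16 + 32 + 19 + 17 + 2 + 8 + 31 = 229.
Each receives 0.87 × 229 = 199.23 from the habitat fund.
Player C keeps 40 − 30 = 10, so Player C's payoff is 10 + 199.23 = 209.23.

209.23 dollars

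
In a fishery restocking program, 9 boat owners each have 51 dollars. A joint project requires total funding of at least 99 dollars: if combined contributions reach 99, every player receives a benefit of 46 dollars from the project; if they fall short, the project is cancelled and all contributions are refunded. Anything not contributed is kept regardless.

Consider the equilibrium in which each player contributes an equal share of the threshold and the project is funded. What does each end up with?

86 dollars

Equal share of the threshold: 99/9 = 11.
At this profile no one gains by cutting their contribution: any cut drops the total below 99, the project is cancelled, contributions are refunded, and the deviator ends with 51, which is less than 51 − 11 + 46 = 86. Contributing more than 11 just wastes the excess. So contributing exactly 11 is a best response.
Each player's payoff: 51 − 11 + 46 = 86.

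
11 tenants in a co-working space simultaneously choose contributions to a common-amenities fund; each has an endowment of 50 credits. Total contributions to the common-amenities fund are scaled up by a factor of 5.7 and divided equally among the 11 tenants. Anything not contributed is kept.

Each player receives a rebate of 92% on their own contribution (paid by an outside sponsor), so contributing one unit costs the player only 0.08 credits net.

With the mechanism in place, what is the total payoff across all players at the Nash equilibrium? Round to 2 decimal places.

Under the mechanism each unit contributed yields (5.7/11) / 0.08 = 6.4773 back to its contributor per unit of net cost, which exceeds 1, making full contribution the dominant choice for everyone.
So the Nash equilibrium is full contribution by all 11; the group earns 11 × (50 × 0.92 + 5.7 × 50) = 3641.00.

3641.00 credits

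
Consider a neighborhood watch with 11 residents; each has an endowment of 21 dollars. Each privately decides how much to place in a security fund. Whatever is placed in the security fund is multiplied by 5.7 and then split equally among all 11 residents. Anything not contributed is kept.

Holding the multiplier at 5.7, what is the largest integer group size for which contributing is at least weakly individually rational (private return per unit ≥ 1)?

Private return per unit is 5.7/(group size), which is ≥ 1 whenever the group size is ≤ 5.7.
The largest such integer is 5.

5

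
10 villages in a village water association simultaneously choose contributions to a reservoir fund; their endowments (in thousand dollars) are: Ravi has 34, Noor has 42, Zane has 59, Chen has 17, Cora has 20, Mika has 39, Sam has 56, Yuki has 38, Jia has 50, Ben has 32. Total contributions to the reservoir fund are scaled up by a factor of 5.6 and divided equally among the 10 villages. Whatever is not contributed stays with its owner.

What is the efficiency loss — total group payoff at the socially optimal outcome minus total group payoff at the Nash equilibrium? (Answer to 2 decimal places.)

1780.20 thousand dollars

The private return per contributed unit is 5.6/10 = 0.5600 < 1 for every player regardless of endowment, so the Nash equilibrium is zero contribution and the group total is Σ E_j = 34 + 42 + 59 + 17 + 20 + 39 + 56 + 38 + 50 + 32 = 387.
Each contributed unit returns 5.600 to the group, so the social optimum is full contribution by everyone: group total = 5.600 × 387 = 2167.20.
Efficiency loss = (5.600 − 1) × 387 = 1780.20.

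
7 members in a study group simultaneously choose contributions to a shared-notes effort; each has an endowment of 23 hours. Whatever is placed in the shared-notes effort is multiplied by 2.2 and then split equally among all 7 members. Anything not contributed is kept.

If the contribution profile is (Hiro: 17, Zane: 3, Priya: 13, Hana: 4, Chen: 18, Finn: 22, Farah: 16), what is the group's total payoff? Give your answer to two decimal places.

272.60 hours

Total contributed: 17 + 3 + 13 + 4 + 18 + 22 + 16 = 93; total kept: 7 × 23 − 93 = 68.
The shared-notes effort pays out 2.2 × 93 = 204.60 in aggregate.
Group total = 68 + 204.60 = 272.60.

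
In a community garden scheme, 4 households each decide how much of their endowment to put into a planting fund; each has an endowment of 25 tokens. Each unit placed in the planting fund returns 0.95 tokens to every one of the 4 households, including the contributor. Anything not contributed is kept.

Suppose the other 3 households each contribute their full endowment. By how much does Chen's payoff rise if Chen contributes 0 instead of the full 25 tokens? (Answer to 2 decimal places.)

Switching from a contribution of 25 to 0 lets Chen keep an extra 25 tokens, but lowers the planting fund by 25, which costs Chen their own share of that drop: 0.95 × 25 = 23.75.
Net gain = 25 − 23.75 = 1.25. The private return per contributed unit (0.95) is below 1, so free-riding is indeed the best response regardless of what the others do.

1.25 tokens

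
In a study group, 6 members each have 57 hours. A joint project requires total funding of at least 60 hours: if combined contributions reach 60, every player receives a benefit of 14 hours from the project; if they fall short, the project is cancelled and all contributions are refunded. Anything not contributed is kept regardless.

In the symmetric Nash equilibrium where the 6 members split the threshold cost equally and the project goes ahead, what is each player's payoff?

61 hours

Equal share of the threshold: 60/6 = 10.
At this profile no one gains by cutting their contribution: any cut drops the total below 60, the project is cancelled, contributions are refunded, and the deviator ends with 57, which is less than 57 − 10 + 14 = 61. Contributing more than 10 just wastes the excess. So contributing exactly 10 is a best response.
Each player's payoff: 57 − 10 + 14 = 61.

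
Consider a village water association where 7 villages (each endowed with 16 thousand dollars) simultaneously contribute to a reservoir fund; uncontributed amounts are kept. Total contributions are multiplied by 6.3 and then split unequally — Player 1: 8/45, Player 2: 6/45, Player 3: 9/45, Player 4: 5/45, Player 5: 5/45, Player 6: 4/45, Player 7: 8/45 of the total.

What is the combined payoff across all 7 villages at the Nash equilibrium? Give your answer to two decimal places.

366.40 thousand dollars

A player with share s gets back 6.3·s per unit contributed, so full contribution is dominant for anyone with s > 1/6.3 = 0.1587 and zero contribution is dominant for anyone below.
Player 1, Player 3 and Player 7 are above the threshold, contributing 16 each; the remaining 4 contribute 0. Total contributed: 48.
The reservoir fund pays out 6.3 × 48 = 302.40 in total (split across the unequal shares, but the aggregate is all that matters for the group sum).
The 4 free-riders keep 16 each, adding 64. Group total = 64 + 302.40 = 366.40.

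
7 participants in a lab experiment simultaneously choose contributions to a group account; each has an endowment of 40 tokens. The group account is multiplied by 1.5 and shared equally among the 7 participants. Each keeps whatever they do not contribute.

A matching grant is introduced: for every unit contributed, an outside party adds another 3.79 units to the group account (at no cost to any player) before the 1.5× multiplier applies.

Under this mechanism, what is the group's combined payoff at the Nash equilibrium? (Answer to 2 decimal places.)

2011.80 tokens

With the mechanism, a contributed unit returns 1.5 × 4.79 / 7 = 1.0264 per unit of net cost to the contributor — now above 1 — so contributing fully is weakly dominant for every player.
At the Nash equilibrium everyone contributes 40. Group total payoff = 1.5 × 4.79 × 280 = 2011.80.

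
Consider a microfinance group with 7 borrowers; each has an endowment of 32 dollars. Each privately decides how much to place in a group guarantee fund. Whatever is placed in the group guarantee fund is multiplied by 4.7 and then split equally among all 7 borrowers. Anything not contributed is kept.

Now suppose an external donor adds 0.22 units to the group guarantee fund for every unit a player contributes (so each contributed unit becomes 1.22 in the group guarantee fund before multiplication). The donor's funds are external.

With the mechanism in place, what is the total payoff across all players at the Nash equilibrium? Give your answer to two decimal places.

224.00 dollars

With the mechanism, a contributed unit returns 4.7 × 1.22 / 7 = 0.8191 per unit of net cost — still below 1 — so contributing 0 remains dominant for every player.
Everyone keeps their endowment and the group total is 7 × 32 = 224.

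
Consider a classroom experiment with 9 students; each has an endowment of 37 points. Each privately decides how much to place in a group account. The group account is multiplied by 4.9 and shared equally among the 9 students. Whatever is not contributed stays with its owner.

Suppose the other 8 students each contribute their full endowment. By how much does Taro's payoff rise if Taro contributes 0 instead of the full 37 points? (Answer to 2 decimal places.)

16.86 points

Switching from a contribution of 37 to 0 lets Taro keep an extra 37 points, but lowers the group account by 37, which costs Taro their own share of that drop: 4.9/9 × 37 = 20.14.
Net gain = 37 − 20.14 = 16.86. The private return per contributed unit (0.5444) is below 1, so free-riding is indeed the best response regardless of what the others do.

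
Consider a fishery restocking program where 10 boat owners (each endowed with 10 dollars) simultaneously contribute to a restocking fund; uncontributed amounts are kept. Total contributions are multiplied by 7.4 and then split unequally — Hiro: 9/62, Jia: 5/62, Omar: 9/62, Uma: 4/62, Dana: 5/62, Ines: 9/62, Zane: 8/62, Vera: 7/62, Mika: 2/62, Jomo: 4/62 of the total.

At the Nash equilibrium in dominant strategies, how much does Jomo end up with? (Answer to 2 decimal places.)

Each unit j contributes comes back to j as 7.4 × (j's share), so j prefers to contribute only if that share exceeds 1/7.4 = 0.1351; otherwise keeping the unit dominates.
Hiro, Omar and Ines clear that bar, contributing 10 each; the remaining 7 contribute 0. Total contributed: 30.
Jomo keeps 10 and receives 7.4 × 30 × 4/62 = 14.32 from the restocking fund, for a payoff of 24.32.

24.32 dollars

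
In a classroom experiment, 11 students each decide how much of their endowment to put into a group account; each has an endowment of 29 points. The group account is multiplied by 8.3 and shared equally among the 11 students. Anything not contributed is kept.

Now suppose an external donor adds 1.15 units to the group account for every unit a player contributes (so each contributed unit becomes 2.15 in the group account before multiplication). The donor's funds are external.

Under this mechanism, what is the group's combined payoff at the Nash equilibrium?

Under the mechanism each unit contributed yields 8.3 × 2.15 / 11 = 1.6223 back to its contributor per unit of net cost, which exceeds 1, making full contribution the dominant choice for everyone.
So the Nash equilibrium is full contribution by all 11; the group earns 8.3 × 2.15 × 319 = 5692.56.

5692.56 points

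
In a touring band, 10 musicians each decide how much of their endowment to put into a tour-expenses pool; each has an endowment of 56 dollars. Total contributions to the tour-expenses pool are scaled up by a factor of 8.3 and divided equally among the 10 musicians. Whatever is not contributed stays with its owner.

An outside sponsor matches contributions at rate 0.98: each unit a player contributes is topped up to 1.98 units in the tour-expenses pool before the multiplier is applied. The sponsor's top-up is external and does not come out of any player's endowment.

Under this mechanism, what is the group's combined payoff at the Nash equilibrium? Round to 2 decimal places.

9203.04 dollars

With the mechanism, a contributed unit returns 8.3 × 1.98 / 10 = 1.6434 per unit of net cost to the contributor — now above 1 — so contributing fully is weakly dominant for every player.
So the Nash equilibrium is full contribution by all 10; the group earns 8.3 × 1.98 × 560 = 9203.04.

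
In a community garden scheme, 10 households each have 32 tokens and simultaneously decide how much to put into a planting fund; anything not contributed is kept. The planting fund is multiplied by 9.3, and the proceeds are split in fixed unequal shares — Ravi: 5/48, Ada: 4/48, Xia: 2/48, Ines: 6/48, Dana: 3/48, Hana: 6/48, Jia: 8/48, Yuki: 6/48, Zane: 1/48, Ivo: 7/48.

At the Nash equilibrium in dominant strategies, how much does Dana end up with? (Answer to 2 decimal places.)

125.00 tokens

Each unit j contributes comes back to j as 9.3 × (j's share), so j prefers to contribute only if that share exceeds 1/9.3 = 0.1075; otherwise keeping the unit dominates.
Ines, Hana, Jia, Yuki and Ivo are above the threshold, contributing 32 each; the remaining 5 contribute 0. Total contributed: 160.
Dana keeps 32 and receives 9.3 × 160 × 3/48 = 93.00 from the planting fund, for a payoff of 125.00.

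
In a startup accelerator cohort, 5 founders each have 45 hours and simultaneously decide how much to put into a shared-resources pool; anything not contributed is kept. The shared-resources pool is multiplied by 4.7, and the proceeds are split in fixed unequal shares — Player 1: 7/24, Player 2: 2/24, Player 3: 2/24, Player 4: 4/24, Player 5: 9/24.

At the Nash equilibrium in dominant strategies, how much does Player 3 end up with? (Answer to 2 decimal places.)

80.25 hours

Player j's private return per contributed unit is 4.7 × (j's share). Contributing is weakly dominant for j when that share is at least 1/4.7 = 0.2128, and contributing 0 is dominant otherwise.
The shares above 0.2128 belong to Player 1 and Player 5, contributing 45 each; the remaining 3 contribute 0. Total contributed: 90.
Player 3 keeps 45 and receives 4.7 × 90 × 2/24 = 35.25 from the shared-resources pool, for a payoff of 80.25.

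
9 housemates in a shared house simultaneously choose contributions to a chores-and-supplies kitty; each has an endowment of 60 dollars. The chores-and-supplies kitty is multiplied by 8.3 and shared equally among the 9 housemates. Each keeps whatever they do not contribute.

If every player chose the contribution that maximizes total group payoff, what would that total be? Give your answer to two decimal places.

Each contributed unit returns 8.300 to the group as a whole (0.9222 to each of 9 players), which exceeds 1, so the social optimum is full contribution: group total = 8.300 × 540 = 4482.00.

4482.00 dollars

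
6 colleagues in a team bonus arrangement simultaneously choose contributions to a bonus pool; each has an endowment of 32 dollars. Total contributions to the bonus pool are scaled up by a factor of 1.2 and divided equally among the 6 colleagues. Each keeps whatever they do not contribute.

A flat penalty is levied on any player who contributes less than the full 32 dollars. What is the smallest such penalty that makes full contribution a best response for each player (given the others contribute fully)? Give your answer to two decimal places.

Given the others contribute fully, the best deviation is to contribute 0 (any partial contribution still incurs the fine and gives up units whose private return 0.2000 is below 1).
Deviating from 32 to 0 saves 32 dollars but forfeits the deviator's share of the drop in the bonus pool: 1.2/6 × 32 = 6.40.
So the deviation gain is 32 − 6.40 = 25.60, and the fine must be at least 25.60 dollars to wipe it out.

25.60 dollars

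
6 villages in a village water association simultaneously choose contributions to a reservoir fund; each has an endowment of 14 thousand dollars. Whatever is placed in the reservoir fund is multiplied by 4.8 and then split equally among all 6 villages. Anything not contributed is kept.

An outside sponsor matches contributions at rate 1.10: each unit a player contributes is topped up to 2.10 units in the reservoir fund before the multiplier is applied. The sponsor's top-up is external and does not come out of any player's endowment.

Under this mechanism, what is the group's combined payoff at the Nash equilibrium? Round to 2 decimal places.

846.72 thousand dollars

With the mechanism, a contributed unit returns 4.8 × 2.10 / 6 = 1.6800 per unit of net cost to the contributor — now above 1 — so contributing fully is weakly dominant for every player.
At the Nash equilibrium everyone contributes 14. Group total payoff = 4.8 × 2.10 × 84 = 846.72.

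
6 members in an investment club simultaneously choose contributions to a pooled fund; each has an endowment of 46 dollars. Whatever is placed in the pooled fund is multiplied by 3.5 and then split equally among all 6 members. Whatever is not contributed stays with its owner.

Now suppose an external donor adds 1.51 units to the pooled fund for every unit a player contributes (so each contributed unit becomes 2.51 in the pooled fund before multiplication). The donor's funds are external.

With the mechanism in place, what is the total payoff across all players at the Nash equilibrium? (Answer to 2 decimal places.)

With the mechanism, a contributed unit returns 3.5 × 2.51 / 6 = 1.4642 per unit of net cost to the contributor — now above 1 — so contributing fully is weakly dominant for every player.
At the Nash equilibrium everyone contributes 46. Group total payoff = 3.5 × 2.51 × 276 = 2424.66.

2424.66 dollars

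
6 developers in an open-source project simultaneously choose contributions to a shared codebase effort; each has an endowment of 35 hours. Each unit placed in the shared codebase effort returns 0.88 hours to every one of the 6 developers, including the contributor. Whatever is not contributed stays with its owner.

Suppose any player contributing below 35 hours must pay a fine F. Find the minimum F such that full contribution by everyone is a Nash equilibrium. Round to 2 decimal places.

Given the others contribute fully, the best deviation is to contribute 0 (any partial contribution still incurs the fine and gives up units whose private return 0.88 is below 1).
Deviating from 35 to 0 saves 35 hours but forfeits the deviator's share of the drop in the shared codebase effort: 0.88 × 35 = 30.80.
So the deviation gain is 35 − 30.80 = 4.20, and the fine must be at least 4.20 hours to wipe it out.

4.20 hours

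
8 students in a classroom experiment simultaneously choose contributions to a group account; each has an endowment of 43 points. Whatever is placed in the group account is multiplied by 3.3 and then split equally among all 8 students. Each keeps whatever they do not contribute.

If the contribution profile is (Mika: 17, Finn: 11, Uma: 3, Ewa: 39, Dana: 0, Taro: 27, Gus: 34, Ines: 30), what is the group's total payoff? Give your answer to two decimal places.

Total contributed: 17 + 11 + 3 + 39 + 0 + 27 + 34 + 30 = 161; total kept: 8 × 43 − 161 = 183.
The group account pays out 3.3 × 161 = 531.30 in aggregate.
Group total = 183 + 531.30 = 714.30.

714.30 points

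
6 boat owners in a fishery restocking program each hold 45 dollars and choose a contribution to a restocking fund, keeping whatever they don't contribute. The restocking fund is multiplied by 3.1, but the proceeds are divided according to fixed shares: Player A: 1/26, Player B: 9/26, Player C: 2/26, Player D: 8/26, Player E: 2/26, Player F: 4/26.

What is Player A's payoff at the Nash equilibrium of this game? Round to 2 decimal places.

50.37 dollars

Each unit j contributes comes back to j as 3.1 × (j's share), so j prefers to contribute only if that share exceeds 1/3.1 = 0.3226; otherwise keeping the unit dominates.
The only share above 0.3226 is Player B's 9/26, contributing 45; the remaining 5 contribute 0. Total contributed: 45.
Player A keeps 45 and receives 3.1 × 45 × 1/26 = 5.37 from the restocking fund, for a payoff of 50.37.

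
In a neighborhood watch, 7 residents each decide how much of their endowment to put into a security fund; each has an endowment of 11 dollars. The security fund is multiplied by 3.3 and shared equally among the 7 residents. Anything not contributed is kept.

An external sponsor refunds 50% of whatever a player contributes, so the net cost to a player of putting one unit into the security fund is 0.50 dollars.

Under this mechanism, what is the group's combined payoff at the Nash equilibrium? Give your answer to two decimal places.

77.00 dollars

The effective private return is (3.3/7) / 0.50 = 0.9429, which is still under 1, so the mechanism doesn't change anyone's dominant strategy: zero contribution.
Everyone keeps their endowment and the group total is 7 × 11 = 77.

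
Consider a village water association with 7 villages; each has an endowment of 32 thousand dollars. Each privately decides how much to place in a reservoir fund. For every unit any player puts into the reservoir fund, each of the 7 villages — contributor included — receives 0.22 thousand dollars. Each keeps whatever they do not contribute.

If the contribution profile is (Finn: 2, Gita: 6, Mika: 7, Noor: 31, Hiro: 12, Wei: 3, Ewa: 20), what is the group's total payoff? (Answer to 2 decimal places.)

Total contributed: 2 + 6 + 7 + 31 + 12 + 3 + 20 = 81; total kept: 7 × 32 − 81 = 143.
The reservoir fund pays out 0.22 × 7 × 81 = 124.74 in aggregate.
Group total = 143 + 124.74 = 267.74.

267.74 thousand dollars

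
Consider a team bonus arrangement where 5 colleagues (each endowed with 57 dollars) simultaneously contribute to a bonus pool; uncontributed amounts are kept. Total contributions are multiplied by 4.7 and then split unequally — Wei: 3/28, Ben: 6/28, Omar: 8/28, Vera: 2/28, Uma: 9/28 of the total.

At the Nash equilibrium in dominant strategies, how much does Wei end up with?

143.11 dollars

A player with share s gets back 4.7·s per unit contributed, so full contribution is dominant for anyone with s > 1/4.7 = 0.2128 and zero contribution is dominant for anyone below.
Ben, Omar and Uma clear that bar, contributing 57 each; the remaining 2 contribute 0. Total contributed: 171.
Wei keeps 57 and receives 4.7 × 171 × 3/28 = 86.11 from the bonus pool, for a payoff of 143.11.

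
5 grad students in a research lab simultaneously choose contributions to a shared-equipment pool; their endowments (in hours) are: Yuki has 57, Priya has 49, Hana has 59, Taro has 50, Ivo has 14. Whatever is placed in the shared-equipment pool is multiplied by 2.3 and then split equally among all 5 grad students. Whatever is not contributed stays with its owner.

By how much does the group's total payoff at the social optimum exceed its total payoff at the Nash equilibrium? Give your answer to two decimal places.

The private return per contributed unit is 2.3/5 = 0.4600 < 1 for every player regardless of endowment, so the Nash equilibrium is zero contribution and the group total is Σ E_j = 57 + 49 + 59 + 50 + 14 = 229.
Each contributed unit returns 2.300 to the group, so the social optimum is full contribution by everyone: group total = 2.300 × 229 = 526.70.
Efficiency loss = (2.300 − 1) × 229 = 297.70.

297.70 hours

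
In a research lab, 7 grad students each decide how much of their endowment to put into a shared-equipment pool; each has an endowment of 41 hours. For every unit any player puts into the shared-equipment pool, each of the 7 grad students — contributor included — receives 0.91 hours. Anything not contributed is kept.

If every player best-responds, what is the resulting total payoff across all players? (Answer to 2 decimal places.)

The private return per contributed unit is 0.91 < 1, so contributing 0 is dominant for every player. At the Nash equilibrium everyone keeps their 41, and the group total is 7 × 41 = 287.

287.00 hours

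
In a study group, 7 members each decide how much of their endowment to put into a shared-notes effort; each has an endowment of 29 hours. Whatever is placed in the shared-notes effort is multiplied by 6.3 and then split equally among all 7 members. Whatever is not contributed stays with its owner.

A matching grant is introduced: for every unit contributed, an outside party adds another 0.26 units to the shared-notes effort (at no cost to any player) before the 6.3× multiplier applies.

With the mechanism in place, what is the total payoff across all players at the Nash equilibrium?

1611.41 hours

The effective private return per unit is now 6.3 × 1.26 / 7 = 1.1340 > 1, so every player's dominant strategy flips to full contribution.
So the Nash equilibrium is full contribution by all 7; the group earns 6.3 × 1.26 × 203 = 1611.41.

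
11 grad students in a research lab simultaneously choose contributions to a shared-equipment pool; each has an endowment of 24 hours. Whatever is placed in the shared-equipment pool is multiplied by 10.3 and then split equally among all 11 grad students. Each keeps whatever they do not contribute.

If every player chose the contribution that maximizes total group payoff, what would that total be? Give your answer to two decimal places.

Each contributed unit returns 10.300 to the group as a whole (0.9364 to each of 11 players), which exceeds 1, so the social optimum is full contribution: group total = 10.300 × 264 = 2719.20.

2719.20 hours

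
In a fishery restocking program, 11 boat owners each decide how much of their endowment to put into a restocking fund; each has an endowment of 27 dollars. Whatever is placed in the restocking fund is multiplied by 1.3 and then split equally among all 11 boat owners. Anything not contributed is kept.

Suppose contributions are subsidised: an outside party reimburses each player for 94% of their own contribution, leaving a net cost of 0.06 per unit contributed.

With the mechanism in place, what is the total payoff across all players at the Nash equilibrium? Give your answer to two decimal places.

Under the mechanism each unit contributed yields (1.3/11) / 0.06 = 1.9697 back to its contributor per unit of net cost, which exceeds 1, making full contribution the dominant choice for everyone.
At the Nash equilibrium everyone contributes 27. Group total payoff = 11 × (27 × 0.94 + 1.3 × 27) = 665.28.

665.28 dollars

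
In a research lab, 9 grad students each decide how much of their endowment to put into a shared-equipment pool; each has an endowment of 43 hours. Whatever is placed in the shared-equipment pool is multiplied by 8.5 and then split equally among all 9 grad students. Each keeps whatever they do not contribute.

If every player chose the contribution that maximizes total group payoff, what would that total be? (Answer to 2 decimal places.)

Each contributed unit returns 8.500 to the group as a whole (0.9444 to each of 9 players), which exceeds 1, so the social optimum is full contribution: group total = 8.500 × 387 = 3289.50.

3289.50 hours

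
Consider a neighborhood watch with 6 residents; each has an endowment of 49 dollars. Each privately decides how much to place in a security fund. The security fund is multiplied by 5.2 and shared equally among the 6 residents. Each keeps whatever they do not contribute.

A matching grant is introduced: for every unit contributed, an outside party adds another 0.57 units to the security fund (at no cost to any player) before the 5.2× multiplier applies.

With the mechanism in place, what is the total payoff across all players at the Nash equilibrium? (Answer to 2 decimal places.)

With the mechanism, a contributed unit returns 5.2 × 1.57 / 6 = 1.3607 per unit of net cost to the contributor — now above 1 — so contributing fully is weakly dominant for every player.
So the Nash equilibrium is full contribution by all 6; the group earns 5.2 × 1.57 × 294 = 2400.22.

2400.22 dollars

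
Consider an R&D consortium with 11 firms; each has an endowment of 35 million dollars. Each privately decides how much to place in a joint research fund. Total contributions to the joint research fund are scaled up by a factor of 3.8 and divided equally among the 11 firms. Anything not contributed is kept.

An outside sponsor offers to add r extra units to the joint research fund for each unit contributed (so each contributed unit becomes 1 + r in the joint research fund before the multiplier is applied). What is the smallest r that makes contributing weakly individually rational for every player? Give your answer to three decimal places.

1.895

With matching at rate r, one contributed unit becomes (1 + r) in the joint research fund and returns 3.8 × (1 + r) / 11 to the contributor.
Setting this equal to 1: 1 + r = 11/3.8 = 2.8947.
So the minimum matching rate is r = 2.8947 − 1 = 1.895.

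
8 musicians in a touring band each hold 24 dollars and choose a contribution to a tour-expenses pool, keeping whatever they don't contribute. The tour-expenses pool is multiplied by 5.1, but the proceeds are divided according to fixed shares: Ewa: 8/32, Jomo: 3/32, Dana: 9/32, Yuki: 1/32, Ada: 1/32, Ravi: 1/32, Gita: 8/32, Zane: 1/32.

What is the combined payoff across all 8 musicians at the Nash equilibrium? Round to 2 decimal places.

Each unit j contributes comes back to j as 5.1 × (j's share), so j prefers to contribute only if that share exceeds 1/5.1 = 0.1961; otherwise keeping the unit dominates.
Ewa, Dana and Gita are above the threshold, contributing 24 each; the remaining 5 contribute 0. Total contributed: 72.
The tour-expenses pool pays out 5.1 × 72 = 367.20 in total (split across the unequal shares, but the aggregate is all that matters for the group sum).
The 5 free-riders keep 24 each, adding 120. Group total = 120 + 367.20 = 487.20.

487.20 dollars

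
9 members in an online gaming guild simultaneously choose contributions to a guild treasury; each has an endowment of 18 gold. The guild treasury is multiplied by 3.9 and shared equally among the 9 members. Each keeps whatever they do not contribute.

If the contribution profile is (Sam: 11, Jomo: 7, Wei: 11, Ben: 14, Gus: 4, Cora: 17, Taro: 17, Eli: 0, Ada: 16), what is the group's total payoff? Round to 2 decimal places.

443.30 gold

Total contributed: 11 + 7 + 11 + 14 + 4 + 17 + 17 + 0 + 16 = 97; total kept: 9 × 18 − 97 = 65.
The guild treasury pays out 3.9 × 97 = 378.30 in aggregate.
Group total = 65 + 378.30 = 443.30.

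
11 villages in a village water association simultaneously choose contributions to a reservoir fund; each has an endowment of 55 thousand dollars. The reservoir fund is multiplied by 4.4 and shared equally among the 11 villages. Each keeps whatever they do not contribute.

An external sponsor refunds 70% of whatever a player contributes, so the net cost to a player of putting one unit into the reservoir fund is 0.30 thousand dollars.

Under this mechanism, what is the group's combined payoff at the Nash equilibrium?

3085.50 thousand dollars

The effective private return per unit is now (4.4/11) / 0.30 = 1.3333 > 1, so every player's dominant strategy flips to full contribution.
At the Nash equilibrium everyone contributes 55. Group total payoff = 11 × (55 × 0.70 + 4.4 × 55) = 3085.50.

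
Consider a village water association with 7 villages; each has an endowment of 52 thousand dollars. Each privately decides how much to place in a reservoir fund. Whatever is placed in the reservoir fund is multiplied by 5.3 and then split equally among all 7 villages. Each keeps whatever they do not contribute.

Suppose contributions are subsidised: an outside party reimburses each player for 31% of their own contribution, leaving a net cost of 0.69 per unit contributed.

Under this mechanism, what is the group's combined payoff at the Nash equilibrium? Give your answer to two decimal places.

Under the mechanism each unit contributed yields (5.3/7) / 0.69 = 1.0973 back to its contributor per unit of net cost, which exceeds 1, making full contribution the dominant choice for everyone.
So the Nash equilibrium is full contribution by all 7; the group earns 7 × (52 × 0.31 + 5.3 × 52) = 2042.04.

2042.04 thousand dollars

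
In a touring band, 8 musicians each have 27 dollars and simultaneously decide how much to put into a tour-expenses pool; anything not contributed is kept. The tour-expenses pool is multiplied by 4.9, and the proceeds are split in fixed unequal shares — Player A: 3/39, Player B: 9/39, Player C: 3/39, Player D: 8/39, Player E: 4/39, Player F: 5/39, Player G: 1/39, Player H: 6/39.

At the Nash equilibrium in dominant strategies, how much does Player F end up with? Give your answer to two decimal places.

60.92 dollars

A player with share s gets back 4.9·s per unit contributed, so full contribution is dominant for anyone with s > 1/4.9 = 0.2041 and zero contribution is dominant for anyone below.
The shares above 0.2041 belong to Player B and Player D, contributing 27 each; the remaining 6 contribute 0. Total contributed: 54.
Player F keeps 27 and receives 4.9 × 54 × 5/39 = 33.92 from the tour-expenses pool, for a payoff of 60.92.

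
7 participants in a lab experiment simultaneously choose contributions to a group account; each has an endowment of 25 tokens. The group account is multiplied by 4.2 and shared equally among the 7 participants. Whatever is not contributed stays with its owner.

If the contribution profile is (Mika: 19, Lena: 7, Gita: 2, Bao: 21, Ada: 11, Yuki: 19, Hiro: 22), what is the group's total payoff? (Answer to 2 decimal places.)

498.20 tokens

Total contributed: 19 + 7 + 2 + 21 + 11 + 19 + 22 = 101; total kept: 7 × 25 − 101 = 74.
The group account pays out 4.2 × 101 = 424.20 in aggregate.
Group total = 74 + 424.20 = 498.20.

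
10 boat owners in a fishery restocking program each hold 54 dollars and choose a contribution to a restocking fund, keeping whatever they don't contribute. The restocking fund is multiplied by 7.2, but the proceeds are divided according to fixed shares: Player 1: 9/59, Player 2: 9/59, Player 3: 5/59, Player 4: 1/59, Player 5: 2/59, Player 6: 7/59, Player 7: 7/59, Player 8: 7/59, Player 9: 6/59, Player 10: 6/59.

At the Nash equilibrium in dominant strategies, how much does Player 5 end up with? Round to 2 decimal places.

A player with share s gets back 7.2·s per unit contributed, so full contribution is dominant for anyone with s > 1/7.2 = 0.1389 and zero contribution is dominant for anyone below.
Player 1 and Player 2 clear that bar, contributing 54 each; the remaining 8 contribute 0. Total contributed: 108.
Player 5 keeps 54 and receives 7.2 × 108 × 2/59 = 26.36 from the restocking fund, for a payoff of 80.36.

80.36 dollars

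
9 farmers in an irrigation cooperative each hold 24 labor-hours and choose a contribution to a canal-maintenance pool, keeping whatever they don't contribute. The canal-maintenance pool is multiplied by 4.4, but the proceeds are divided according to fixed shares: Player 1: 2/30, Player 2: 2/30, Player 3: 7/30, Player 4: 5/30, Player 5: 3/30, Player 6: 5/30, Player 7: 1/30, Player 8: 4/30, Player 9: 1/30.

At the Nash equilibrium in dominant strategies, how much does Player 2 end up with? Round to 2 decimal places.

31.04 labor-hours

Player j's private return per contributed unit is 4.4 × (j's share). Contributing is weakly dominant for j when that share is at least 1/4.4 = 0.2273, and contributing 0 is dominant otherwise.
Player 3 alone (share 7/30) is above the threshold, contributing 24; the remaining 8 contribute 0. Total contributed: 24.
Player 2 keeps 24 and receives 4.4 × 24 × 2/30 = 7.04 from the canal-maintenance pool, for a payoff of 31.04.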